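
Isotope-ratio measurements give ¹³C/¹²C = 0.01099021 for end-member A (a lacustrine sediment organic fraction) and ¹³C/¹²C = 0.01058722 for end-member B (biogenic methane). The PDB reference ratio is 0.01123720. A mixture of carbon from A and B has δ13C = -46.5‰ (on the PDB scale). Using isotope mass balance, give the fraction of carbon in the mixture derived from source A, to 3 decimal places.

0.316

δ_A = (0.01099021/0.01123720 − 1)×1000 = (0.978020 − 1)×1000 = -21.980‰
δ_B = (0.01058722/0.01123720 − 1)×1000 = (0.942158 − 1)×1000 = -57.842‰
f_A = (δ_mix − δ_B)/(δ_A − δ_B) = (-46.5 − (-57.842))/(-21.980 − (-57.842))
f_A = 11.342 / 35.862 = 0.3163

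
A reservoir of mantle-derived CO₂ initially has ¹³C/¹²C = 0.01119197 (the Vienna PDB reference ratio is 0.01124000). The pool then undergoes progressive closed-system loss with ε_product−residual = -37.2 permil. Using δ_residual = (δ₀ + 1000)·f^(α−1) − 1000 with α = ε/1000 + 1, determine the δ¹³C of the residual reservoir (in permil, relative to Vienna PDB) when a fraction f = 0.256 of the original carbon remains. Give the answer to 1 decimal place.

47.5 permil

δ₀ = (0.01119197/0.01124000 − 1)×1000 = (0.995727 − 1)×1000 = -4.273 permil
α − 1 = ε/1000 = -0.0372
f^(α−1) = 0.256^(-0.0372) = 1.051995
δ_res = (-4.273 + 1000) × 1.051995 − 1000 = 1047.499 − 1000 = 47.50 permil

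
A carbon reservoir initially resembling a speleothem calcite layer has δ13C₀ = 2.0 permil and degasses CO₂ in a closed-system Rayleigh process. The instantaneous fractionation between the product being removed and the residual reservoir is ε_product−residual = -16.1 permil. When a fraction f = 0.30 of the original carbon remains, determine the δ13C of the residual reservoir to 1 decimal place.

Rayleigh residual: δ_res = (δ₀ + 1000)·f^(α−1) − 1000
α = ε/1000 + 1 = 0.98390, so α − 1 = -0.01610
f^(α−1) = 0.30^(-0.01610) = 1.019573
δ_res = (2.0 + 1000) × 1.019573 − 1000 = 1021.612 − 1000 = 21.61 permil

21.6 permil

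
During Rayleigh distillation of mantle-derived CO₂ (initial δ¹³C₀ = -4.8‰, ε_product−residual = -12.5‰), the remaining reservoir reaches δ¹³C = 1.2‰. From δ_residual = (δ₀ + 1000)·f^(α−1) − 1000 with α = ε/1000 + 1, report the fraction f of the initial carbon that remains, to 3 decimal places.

0.618

α − 1 = ε/1000 = -0.0125
(δ_res + 1000)/(δ₀ + 1000) = (1.2 + 1000)/(-4.8 + 1000) = 1001.2/995.2 = 1.006029
f = 1.006029^(1/-0.0125) = exp(ln(1.006029)/-0.0125) = exp(0.00601/-0.0125)
f = exp(-0.4809) = 0.6182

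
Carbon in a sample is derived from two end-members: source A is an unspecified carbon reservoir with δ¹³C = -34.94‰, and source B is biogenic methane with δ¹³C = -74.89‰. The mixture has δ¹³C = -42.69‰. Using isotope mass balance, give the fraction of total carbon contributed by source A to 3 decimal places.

0.806

δ_mix = f_A·δ_A + (1 − f_A)·δ_B  ⇒  f_A = (δ_mix − δ_B)/(δ_A − δ_B)
f_A = (-42.69 − (-74.89)) / (-34.94 − (-74.89))
f_A = 32.20 / 39.95 = 0.8060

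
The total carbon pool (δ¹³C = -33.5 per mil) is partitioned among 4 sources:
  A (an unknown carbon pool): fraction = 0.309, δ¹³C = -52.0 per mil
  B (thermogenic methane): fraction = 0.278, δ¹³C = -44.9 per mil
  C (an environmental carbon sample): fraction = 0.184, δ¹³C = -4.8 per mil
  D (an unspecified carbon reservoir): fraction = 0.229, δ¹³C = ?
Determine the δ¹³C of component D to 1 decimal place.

-17.8 per mil

Isotope mass balance: δ_bulk = Σ fᵢ·δᵢ.
-33.5 = 0.309×(-52.0) + 0.278×(-44.9) + 0.184×(-4.8) + 0.229×δ_D
0.229·δ_D = -33.5 − (-29.433) = -4.067
δ_D = -4.067 / 0.229 = -17.76 per mil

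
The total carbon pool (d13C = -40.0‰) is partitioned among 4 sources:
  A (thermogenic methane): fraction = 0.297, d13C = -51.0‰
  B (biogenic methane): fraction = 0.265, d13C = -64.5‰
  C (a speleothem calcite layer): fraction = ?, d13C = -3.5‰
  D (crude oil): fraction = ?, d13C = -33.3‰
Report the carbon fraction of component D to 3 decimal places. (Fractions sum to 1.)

Let f_D and f_C be the unknown fractions; fractions sum to 1 so f_D + f_C = 0.438.
Mass balance: Σ fᵢ·δᵢ = δ_bulk ⇒ f_D·(-33.3) + f_C·(-3.5) = -40.0 − (-32.239) = -7.761
Substitute f_C = 0.438 − f_D:
f_D·(-33.3 − -3.5) = -7.761 − 0.438×(-3.5) = -6.228
f_D = -6.228 / -29.8 = 0.2090

0.209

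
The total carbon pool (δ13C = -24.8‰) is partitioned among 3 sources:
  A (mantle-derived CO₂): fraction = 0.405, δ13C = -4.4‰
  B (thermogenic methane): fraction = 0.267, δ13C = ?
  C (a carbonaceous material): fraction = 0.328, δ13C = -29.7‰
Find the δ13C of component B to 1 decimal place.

Isotope mass balance: δ_bulk = Σ fᵢ·δᵢ.
-24.8 = 0.405×(-4.4) + 0.267×δ_B + 0.328×(-29.7)
0.267·δ_B = -24.8 − (-11.524) = -13.276
δ_B = -13.276 / 0.267 = -49.72‰

-49.7‰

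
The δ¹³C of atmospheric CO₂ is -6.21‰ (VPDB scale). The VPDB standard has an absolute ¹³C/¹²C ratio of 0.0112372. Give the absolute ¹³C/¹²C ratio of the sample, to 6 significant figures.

0.0111674

R_sample = R_standard × (δ¹³C/1000 + 1)
R_sample = 0.0112372 × (-6.21/1000 + 1) = 0.0112372 × 0.993790
R_sample = 0.0111674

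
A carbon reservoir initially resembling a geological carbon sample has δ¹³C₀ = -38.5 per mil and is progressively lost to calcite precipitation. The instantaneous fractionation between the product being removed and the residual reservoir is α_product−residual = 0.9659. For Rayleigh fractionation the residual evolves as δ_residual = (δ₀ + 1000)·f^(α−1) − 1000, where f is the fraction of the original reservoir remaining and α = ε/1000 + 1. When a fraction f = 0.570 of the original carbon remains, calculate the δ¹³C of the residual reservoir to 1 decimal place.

Rayleigh residual: δ_res = (δ₀ + 1000)·f^(α−1) − 1000
α − 1 = -0.03410
f^(α−1) = 0.570^(-0.03410) = 1.019353
δ_res = (-38.5 + 1000) × 1.019353 − 1000 = 980.108 − 1000 = -19.89 per mil

-19.9 per mil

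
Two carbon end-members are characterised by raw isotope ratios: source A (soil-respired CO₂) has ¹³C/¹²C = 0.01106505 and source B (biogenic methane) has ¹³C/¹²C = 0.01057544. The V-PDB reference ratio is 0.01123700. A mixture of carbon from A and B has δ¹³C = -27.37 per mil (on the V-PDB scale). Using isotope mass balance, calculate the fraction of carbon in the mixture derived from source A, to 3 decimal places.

δ_A = (0.01106505/0.01123700 − 1)×1000 = (0.984698 − 1)×1000 = -15.302 per mil
δ_B = (0.01057544/0.01123700 − 1)×1000 = (0.941127 − 1)×1000 = -58.873 per mil
f_A = (δ_mix − δ_B)/(δ_A − δ_B) = (-27.37 − (-58.873))/(-15.302 − (-58.873))
f_A = 31.503 / 43.571 = 0.7230

0.723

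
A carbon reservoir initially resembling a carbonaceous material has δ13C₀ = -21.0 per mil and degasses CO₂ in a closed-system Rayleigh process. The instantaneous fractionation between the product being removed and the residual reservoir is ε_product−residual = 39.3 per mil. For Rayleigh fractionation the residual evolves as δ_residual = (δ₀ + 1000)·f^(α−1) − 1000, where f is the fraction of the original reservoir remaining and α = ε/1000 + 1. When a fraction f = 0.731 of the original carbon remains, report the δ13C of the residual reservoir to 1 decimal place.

Rayleigh residual: δ_res = (δ₀ + 1000)·f^(α−1) − 1000
α = ε/1000 + 1 = 1.03930, so α − 1 = 0.03930
f^(α−1) = 0.731^(0.03930) = 0.987761
δ_res = (-21.0 + 1000) × 0.987761 − 1000 = 967.018 − 1000 = -32.98 per mil

-33.0 per mil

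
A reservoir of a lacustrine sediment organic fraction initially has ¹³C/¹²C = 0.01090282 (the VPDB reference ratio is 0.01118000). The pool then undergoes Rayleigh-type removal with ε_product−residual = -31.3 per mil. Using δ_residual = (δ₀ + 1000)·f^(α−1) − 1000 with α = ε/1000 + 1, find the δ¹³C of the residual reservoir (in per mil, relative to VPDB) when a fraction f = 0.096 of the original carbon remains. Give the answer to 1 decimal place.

δ₀ = (0.01090282/0.01118000 − 1)×1000 = (0.975208 − 1)×1000 = -24.792 per mil
α − 1 = ε/1000 = -0.0313
f^(α−1) = 0.096^(-0.0313) = 1.076106
δ_res = (-24.792 + 1000) × 1.076106 − 1000 = 1049.426 − 1000 = 49.43 per mil

49.4 per mil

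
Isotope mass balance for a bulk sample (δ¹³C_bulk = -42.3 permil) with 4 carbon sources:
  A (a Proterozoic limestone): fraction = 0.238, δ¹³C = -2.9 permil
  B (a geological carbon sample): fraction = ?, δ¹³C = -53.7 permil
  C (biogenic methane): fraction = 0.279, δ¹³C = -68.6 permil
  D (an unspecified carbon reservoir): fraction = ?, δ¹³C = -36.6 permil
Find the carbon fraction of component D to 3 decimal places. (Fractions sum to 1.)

Let f_D and f_B be the unknown fractions; fractions sum to 1 so f_D + f_B = 0.483.
Mass balance: Σ fᵢ·δᵢ = δ_bulk ⇒ f_D·(-36.6) + f_B·(-53.7) = -42.3 − (-19.830) = -22.470
Substitute f_B = 0.483 − f_D:
f_D·(-36.6 − -53.7) = -22.470 − 0.483×(-53.7) = 3.467
f_D = 3.467 / 17.1 = 0.2027

0.203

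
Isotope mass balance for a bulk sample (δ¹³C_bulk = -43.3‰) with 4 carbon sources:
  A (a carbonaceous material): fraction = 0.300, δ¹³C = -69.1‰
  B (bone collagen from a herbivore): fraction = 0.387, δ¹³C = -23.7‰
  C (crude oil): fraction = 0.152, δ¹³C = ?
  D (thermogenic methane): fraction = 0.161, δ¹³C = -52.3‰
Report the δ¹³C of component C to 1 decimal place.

-32.7‰

Isotope mass balance: δ_bulk = Σ fᵢ·δᵢ.
-43.3 = 0.300×(-69.1) + 0.387×(-23.7) + 0.152×δ_C + 0.161×(-52.3)
0.152·δ_C = -43.3 − (-38.322) = -4.978
δ_C = -4.978 / 0.152 = -32.75‰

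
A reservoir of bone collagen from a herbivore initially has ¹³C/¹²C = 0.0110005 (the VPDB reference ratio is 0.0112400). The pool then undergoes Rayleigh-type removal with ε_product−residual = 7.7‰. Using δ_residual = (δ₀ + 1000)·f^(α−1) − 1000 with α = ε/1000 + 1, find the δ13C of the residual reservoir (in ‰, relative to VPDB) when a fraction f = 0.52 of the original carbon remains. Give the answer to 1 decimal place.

δ₀ = (0.0110005/0.0112400 − 1)×1000 = (0.978692 − 1)×1000 = -21.308‰
α − 1 = ε/1000 = 0.0077
f^(α−1) = 0.52^(0.0077) = 0.994977
δ_res = (-21.308 + 1000) × 0.994977 − 1000 = 973.777 − 1000 = -26.22‰

-26.2‰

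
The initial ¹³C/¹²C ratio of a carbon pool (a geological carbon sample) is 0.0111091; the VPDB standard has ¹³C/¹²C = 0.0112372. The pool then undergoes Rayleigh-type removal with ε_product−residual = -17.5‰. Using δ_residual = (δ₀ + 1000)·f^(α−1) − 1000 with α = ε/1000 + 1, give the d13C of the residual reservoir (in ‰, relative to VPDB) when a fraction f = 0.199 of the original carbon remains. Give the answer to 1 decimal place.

16.9‰

δ₀ = (0.0111091/0.0112372 − 1)×1000 = (0.988600 − 1)×1000 = -11.400‰
α − 1 = ε/1000 = -0.0175
f^(α−1) = 0.199^(-0.0175) = 1.028656
δ_res = (-11.400 + 1000) × 1.028656 − 1000 = 1016.929 − 1000 = 16.93‰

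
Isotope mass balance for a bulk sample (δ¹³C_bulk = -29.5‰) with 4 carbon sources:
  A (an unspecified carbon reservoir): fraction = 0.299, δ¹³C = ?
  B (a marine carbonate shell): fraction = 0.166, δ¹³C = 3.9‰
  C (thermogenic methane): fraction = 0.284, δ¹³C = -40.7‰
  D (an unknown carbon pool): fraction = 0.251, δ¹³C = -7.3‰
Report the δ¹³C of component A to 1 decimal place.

Isotope mass balance: δ_bulk = Σ fᵢ·δᵢ.
-29.5 = 0.299×δ_A + 0.166×(3.9) + 0.284×(-40.7) + 0.251×(-7.3)
0.299·δ_A = -29.5 − (-12.744) = -16.756
δ_A = -16.756 / 0.299 = -56.04‰

-56.0‰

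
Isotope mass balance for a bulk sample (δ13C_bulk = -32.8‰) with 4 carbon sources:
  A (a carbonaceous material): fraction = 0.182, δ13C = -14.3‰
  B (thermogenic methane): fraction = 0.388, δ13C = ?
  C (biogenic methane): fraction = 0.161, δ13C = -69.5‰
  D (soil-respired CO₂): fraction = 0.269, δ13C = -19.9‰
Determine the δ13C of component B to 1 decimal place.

Isotope mass balance: δ_bulk = Σ fᵢ·δᵢ.
-32.8 = 0.182×(-14.3) + 0.388×δ_B + 0.161×(-69.5) + 0.269×(-19.9)
0.388·δ_B = -32.8 − (-19.145) = -13.655
δ_B = -13.655 / 0.388 = -35.19‰

-35.2‰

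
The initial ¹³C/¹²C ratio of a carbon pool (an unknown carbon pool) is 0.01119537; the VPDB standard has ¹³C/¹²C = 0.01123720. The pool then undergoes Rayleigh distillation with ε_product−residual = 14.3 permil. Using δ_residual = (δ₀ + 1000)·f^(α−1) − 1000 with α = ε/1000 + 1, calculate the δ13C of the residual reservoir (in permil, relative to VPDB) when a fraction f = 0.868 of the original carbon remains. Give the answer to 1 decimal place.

-5.7 permil

δ₀ = (0.01119537/0.01123720 − 1)×1000 = (0.996278 − 1)×1000 = -3.722 permil
α − 1 = ε/1000 = 0.0143
f^(α−1) = 0.868^(0.0143) = 0.997978
δ_res = (-3.722 + 1000) × 0.997978 − 1000 = 994.263 − 1000 = -5.74 permil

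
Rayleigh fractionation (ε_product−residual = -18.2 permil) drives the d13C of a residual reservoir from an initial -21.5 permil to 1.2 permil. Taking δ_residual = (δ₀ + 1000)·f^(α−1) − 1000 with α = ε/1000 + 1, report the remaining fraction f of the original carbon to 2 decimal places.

α − 1 = ε/1000 = -0.0182
(δ_res + 1000)/(δ₀ + 1000) = (1.2 + 1000)/(-21.5 + 1000) = 1001.2/978.5 = 1.023199
f = 1.023199^(1/-0.0182) = exp(ln(1.023199)/-0.0182) = exp(0.02293/-0.0182)
f = exp(-1.2601) = 0.2836

0.28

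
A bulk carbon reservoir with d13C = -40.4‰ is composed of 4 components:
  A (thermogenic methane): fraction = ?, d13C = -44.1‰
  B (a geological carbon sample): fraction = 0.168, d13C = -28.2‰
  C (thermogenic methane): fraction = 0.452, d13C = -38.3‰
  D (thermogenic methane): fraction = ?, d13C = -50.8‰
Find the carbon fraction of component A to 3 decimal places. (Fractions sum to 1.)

0.142

Let f_A and f_D be the unknown fractions; fractions sum to 1 so f_A + f_D = 0.380.
Mass balance: Σ fᵢ·δᵢ = δ_bulk ⇒ f_A·(-44.1) + f_D·(-50.8) = -40.4 − (-22.049) = -18.351
Substitute f_D = 0.380 − f_A:
f_A·(-44.1 − -50.8) = -18.351 − 0.380×(-50.8) = 0.953
f_A = 0.953 / 6.7 = 0.1423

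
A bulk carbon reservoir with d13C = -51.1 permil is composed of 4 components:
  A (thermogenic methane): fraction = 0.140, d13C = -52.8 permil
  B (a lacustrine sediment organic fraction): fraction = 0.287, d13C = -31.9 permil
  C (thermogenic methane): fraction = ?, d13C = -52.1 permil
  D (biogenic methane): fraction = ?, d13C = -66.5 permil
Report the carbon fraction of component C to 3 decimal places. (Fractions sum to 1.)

Let f_C and f_D be the unknown fractions; fractions sum to 1 so f_C + f_D = 0.573.
Mass balance: Σ fᵢ·δᵢ = δ_bulk ⇒ f_C·(-52.1) + f_D·(-66.5) = -51.1 − (-16.547) = -34.553
Substitute f_D = 0.573 − f_C:
f_C·(-52.1 − -66.5) = -34.553 − 0.573×(-66.5) = 3.552
f_C = 3.552 / 14.4 = 0.2467

0.247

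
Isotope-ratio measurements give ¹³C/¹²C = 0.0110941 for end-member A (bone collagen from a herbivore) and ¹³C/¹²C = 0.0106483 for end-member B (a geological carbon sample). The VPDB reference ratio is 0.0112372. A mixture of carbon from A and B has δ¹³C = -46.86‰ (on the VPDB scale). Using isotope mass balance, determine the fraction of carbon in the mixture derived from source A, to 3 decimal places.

δ_A = (0.0110941/0.0112372 − 1)×1000 = (0.987266 − 1)×1000 = -12.734‰
δ_B = (0.0106483/0.0112372 − 1)×1000 = (0.947594 − 1)×1000 = -52.406‰
f_A = (δ_mix − δ_B)/(δ_A − δ_B) = (-46.86 − (-52.406))/(-12.734 − (-52.406))
f_A = 5.546 / 39.672 = 0.1398

0.140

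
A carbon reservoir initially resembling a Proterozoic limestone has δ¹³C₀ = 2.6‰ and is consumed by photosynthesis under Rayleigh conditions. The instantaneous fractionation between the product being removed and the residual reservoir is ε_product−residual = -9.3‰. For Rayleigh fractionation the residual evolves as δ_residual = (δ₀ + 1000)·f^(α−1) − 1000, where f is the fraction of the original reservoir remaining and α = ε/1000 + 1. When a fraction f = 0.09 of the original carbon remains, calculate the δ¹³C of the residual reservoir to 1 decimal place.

25.3‰

Rayleigh residual: δ_res = (δ₀ + 1000)·f^(α−1) − 1000
α = ε/1000 + 1 = 0.99070, so α − 1 = -0.00930
f^(α−1) = 0.09^(-0.00930) = 1.022647
δ_res = (2.6 + 1000) × 1.022647 − 1000 = 1025.305 − 1000 = 25.31‰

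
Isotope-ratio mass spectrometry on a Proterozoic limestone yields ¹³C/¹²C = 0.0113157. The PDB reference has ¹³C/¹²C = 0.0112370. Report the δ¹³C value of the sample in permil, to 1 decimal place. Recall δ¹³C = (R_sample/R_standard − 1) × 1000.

7.0 permil

δ¹³C = (R_sample / R_standard − 1) × 1000
R_sample / R_standard = 0.0113157 / 0.0112370 = 1.007004
δ¹³C = (1.007004 − 1) × 1000 = 7.00 permil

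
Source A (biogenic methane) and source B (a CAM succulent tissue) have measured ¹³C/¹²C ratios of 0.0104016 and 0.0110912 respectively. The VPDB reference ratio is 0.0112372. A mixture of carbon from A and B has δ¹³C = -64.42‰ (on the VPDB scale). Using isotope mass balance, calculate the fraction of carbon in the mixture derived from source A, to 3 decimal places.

0.838

δ_A = (0.0104016/0.0112372 − 1)×1000 = (0.925640 − 1)×1000 = -74.360‰
δ_B = (0.0110912/0.0112372 − 1)×1000 = (0.987007 − 1)×1000 = -12.993‰
f_A = (δ_mix − δ_B)/(δ_A − δ_B) = (-64.42 − (-12.993))/(-74.360 − (-12.993))
f_A = -51.427 / -61.368 = 0.8380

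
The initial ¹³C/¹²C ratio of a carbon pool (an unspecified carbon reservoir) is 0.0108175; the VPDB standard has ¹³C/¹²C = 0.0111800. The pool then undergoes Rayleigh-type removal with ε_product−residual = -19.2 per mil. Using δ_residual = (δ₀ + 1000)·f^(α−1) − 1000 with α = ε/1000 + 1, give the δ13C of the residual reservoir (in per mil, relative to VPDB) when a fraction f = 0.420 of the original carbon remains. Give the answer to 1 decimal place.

-16.2 per mil

δ₀ = (0.0108175/0.0111800 − 1)×1000 = (0.967576 − 1)×1000 = -32.424 per mil
α − 1 = ε/1000 = -0.0192
f^(α−1) = 0.420^(-0.0192) = 1.016795
δ_res = (-32.424 + 1000) × 1.016795 − 1000 = 983.827 − 1000 = -16.17 per mil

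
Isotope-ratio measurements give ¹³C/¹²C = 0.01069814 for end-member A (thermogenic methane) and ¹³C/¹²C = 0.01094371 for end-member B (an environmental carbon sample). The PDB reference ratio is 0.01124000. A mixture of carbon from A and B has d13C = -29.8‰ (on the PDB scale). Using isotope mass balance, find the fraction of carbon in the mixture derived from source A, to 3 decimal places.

0.157

δ_A = (0.01069814/0.01124000 − 1)×1000 = (0.951792 − 1)×1000 = -48.208‰
δ_B = (0.01094371/0.01124000 − 1)×1000 = (0.973640 − 1)×1000 = -26.360‰
f_A = (δ_mix − δ_B)/(δ_A − δ_B) = (-29.8 − (-26.360))/(-48.208 − (-26.360))
f_A = -3.440 / -21.848 = 0.1574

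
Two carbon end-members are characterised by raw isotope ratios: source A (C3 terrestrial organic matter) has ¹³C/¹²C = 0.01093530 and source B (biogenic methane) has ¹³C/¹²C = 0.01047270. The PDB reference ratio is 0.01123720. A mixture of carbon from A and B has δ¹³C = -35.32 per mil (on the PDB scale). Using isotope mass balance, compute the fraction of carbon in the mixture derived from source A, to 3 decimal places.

δ_A = (0.01093530/0.01123720 − 1)×1000 = (0.973134 − 1)×1000 = -26.866 per mil
δ_B = (0.01047270/0.01123720 − 1)×1000 = (0.931967 − 1)×1000 = -68.033 per mil
f_A = (δ_mix − δ_B)/(δ_A − δ_B) = (-35.32 − (-68.033))/(-26.866 − (-68.033))
f_A = 32.713 / 41.167 = 0.7946

0.795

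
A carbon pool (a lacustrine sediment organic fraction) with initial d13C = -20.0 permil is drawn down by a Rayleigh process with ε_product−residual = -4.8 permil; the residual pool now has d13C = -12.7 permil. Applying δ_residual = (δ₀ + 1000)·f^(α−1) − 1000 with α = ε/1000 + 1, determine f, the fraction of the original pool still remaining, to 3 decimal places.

0.213

α − 1 = ε/1000 = -0.0048
(δ_res + 1000)/(δ₀ + 1000) = (-12.7 + 1000)/(-20.0 + 1000) = 987.3/980.0 = 1.007449
f = 1.007449^(1/-0.0048) = exp(ln(1.007449)/-0.0048) = exp(0.00742/-0.0048)
f = exp(-1.5461) = 0.2131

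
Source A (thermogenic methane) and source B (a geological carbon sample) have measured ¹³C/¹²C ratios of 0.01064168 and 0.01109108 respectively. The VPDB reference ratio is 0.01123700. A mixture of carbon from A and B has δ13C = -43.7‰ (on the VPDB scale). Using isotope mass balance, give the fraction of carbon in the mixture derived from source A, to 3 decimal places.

δ_A = (0.01064168/0.01123700 − 1)×1000 = (0.947021 − 1)×1000 = -52.979‰
δ_B = (0.01109108/0.01123700 − 1)×1000 = (0.987014 − 1)×1000 = -12.986‰
f_A = (δ_mix − δ_B)/(δ_A − δ_B) = (-43.7 − (-12.986))/(-52.979 − (-12.986))
f_A = -30.714 / -39.993 = 0.7680

0.768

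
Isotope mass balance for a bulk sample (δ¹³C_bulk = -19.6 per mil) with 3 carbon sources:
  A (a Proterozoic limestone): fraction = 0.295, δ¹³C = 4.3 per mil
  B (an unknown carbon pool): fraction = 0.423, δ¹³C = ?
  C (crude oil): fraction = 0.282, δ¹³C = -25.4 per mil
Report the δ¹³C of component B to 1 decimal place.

Isotope mass balance: δ_bulk = Σ fᵢ·δᵢ.
-19.6 = 0.295×(4.3) + 0.423×δ_B + 0.282×(-25.4)
0.423·δ_B = -19.6 − (-5.894) = -13.706
δ_B = -13.706 / 0.423 = -32.40 per mil

-32.4 per mil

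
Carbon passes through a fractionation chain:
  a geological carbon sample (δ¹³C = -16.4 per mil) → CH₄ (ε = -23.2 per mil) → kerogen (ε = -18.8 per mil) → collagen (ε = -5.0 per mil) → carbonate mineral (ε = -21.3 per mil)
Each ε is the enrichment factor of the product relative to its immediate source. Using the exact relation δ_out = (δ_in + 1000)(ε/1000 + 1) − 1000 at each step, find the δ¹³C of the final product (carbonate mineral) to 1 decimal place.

-82.0 per mil

step 1: δ = (-16.40 + 1000)·(-23.2/1000 + 1) − 1000 = -39.22 per mil
step 2: δ = (-39.22 + 1000)·(-18.8/1000 + 1) − 1000 = -57.28 per mil
step 3: δ = (-57.28 + 1000)·(-5.0/1000 + 1) − 1000 = -62.00 per mil
step 4: δ = (-62.00 + 1000)·(-21.3/1000 + 1) − 1000 = -81.98 per mil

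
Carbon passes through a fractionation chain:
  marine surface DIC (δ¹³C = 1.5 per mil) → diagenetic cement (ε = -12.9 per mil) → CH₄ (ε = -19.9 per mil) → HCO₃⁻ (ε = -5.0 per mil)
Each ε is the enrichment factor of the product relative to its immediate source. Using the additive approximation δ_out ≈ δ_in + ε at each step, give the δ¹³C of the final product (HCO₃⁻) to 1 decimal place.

step 1: δ ≈ 1.5 + (-12.9) = -11.4 per mil
step 2: δ ≈ -11.4 + (-19.9) = -31.3 per mil
step 3: δ ≈ -31.3 + (-5.0) = -36.3 per mil

-36.3 per mil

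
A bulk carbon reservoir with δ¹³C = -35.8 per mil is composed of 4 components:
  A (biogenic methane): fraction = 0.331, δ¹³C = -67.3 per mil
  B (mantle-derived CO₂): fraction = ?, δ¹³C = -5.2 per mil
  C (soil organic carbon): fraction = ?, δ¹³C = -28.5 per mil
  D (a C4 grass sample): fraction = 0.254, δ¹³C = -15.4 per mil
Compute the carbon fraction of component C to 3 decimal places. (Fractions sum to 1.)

0.320

Let f_C and f_B be the unknown fractions; fractions sum to 1 so f_C + f_B = 0.415.
Mass balance: Σ fᵢ·δᵢ = δ_bulk ⇒ f_C·(-28.5) + f_B·(-5.2) = -35.8 − (-26.188) = -9.612
Substitute f_B = 0.415 − f_C:
f_C·(-28.5 − -5.2) = -9.612 − 0.415×(-5.2) = -7.454
f_C = -7.454 / -23.3 = 0.3199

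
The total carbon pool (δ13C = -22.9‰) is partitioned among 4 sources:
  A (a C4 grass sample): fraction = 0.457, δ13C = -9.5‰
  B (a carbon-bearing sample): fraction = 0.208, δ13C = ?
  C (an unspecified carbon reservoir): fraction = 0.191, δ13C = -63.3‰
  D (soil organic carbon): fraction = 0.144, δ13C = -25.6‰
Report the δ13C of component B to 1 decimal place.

Isotope mass balance: δ_bulk = Σ fᵢ·δᵢ.
-22.9 = 0.457×(-9.5) + 0.208×δ_B + 0.191×(-63.3) + 0.144×(-25.6)
0.208·δ_B = -22.9 − (-20.118) = -2.782
δ_B = -2.782 / 0.208 = -13.37‰

-13.4‰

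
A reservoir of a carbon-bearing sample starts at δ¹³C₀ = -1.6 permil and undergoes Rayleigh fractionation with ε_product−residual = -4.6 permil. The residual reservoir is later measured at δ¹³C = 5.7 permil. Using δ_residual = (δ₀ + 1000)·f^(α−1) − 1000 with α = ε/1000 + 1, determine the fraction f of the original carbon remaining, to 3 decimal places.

0.205

α − 1 = ε/1000 = -0.0046
(δ_res + 1000)/(δ₀ + 1000) = (5.7 + 1000)/(-1.6 + 1000) = 1005.7/998.4 = 1.007312
f = 1.007312^(1/-0.0046) = exp(ln(1.007312)/-0.0046) = exp(0.00729/-0.0046)
f = exp(-1.5837) = 0.2052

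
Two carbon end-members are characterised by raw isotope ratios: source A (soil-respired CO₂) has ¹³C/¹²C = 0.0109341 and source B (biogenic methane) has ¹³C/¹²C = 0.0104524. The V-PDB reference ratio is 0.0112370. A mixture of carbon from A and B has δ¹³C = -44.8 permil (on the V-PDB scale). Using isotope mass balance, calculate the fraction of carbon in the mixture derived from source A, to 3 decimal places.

0.584

δ_A = (0.0109341/0.0112370 − 1)×1000 = (0.973044 − 1)×1000 = -26.956 permil
δ_B = (0.0104524/0.0112370 − 1)×1000 = (0.930177 − 1)×1000 = -69.823 permil
f_A = (δ_mix − δ_B)/(δ_A − δ_B) = (-44.8 − (-69.823))/(-26.956 − (-69.823))
f_A = 25.023 / 42.867 = 0.5837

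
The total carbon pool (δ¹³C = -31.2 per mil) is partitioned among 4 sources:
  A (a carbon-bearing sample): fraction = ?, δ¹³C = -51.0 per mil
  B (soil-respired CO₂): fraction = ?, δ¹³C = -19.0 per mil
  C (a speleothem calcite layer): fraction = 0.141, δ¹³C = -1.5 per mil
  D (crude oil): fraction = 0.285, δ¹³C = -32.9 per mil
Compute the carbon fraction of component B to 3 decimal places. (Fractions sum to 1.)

Let f_B and f_A be the unknown fractions; fractions sum to 1 so f_B + f_A = 0.574.
Mass balance: Σ fᵢ·δᵢ = δ_bulk ⇒ f_B·(-19.0) + f_A·(-51.0) = -31.2 − (-9.588) = -21.612
Substitute f_A = 0.574 − f_B:
f_B·(-19.0 − -51.0) = -21.612 − 0.574×(-51.0) = 7.662
f_B = 7.662 / 32.0 = 0.2394

0.239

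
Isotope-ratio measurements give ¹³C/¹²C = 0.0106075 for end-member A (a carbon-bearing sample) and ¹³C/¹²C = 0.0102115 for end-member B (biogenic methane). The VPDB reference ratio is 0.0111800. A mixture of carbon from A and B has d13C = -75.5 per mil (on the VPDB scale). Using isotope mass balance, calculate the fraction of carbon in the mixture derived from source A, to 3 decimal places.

0.314

δ_A = (0.0106075/0.0111800 − 1)×1000 = (0.948792 − 1)×1000 = -51.208 per mil
δ_B = (0.0102115/0.0111800 − 1)×1000 = (0.913372 − 1)×1000 = -86.628 per mil
f_A = (δ_mix − δ_B)/(δ_A − δ_B) = (-75.5 − (-86.628))/(-51.208 − (-86.628))
f_A = 11.128 / 35.420 = 0.3142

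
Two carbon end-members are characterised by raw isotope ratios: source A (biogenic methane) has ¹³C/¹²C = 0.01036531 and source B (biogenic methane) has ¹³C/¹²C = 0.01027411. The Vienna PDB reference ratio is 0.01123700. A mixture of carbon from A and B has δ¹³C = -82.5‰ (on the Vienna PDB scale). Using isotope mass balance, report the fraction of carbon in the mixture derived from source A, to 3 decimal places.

δ_A = (0.01036531/0.01123700 − 1)×1000 = (0.922427 − 1)×1000 = -77.573‰
δ_B = (0.01027411/0.01123700 − 1)×1000 = (0.914311 − 1)×1000 = -85.689‰
f_A = (δ_mix − δ_B)/(δ_A − δ_B) = (-82.5 − (-85.689))/(-77.573 − (-85.689))
f_A = 3.189 / 8.116 = 0.3930

0.393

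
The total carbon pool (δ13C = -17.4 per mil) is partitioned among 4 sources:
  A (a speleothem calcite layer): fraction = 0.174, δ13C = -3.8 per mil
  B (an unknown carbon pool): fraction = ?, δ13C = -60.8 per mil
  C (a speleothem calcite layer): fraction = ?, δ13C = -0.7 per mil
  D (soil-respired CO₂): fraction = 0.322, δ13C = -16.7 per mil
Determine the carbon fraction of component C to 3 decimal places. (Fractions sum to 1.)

Let f_C and f_B be the unknown fractions; fractions sum to 1 so f_C + f_B = 0.504.
Mass balance: Σ fᵢ·δᵢ = δ_bulk ⇒ f_C·(-0.7) + f_B·(-60.8) = -17.4 − (-6.039) = -11.361
Substitute f_B = 0.504 − f_C:
f_C·(-0.7 − -60.8) = -11.361 − 0.504×(-60.8) = 19.282
f_C = 19.282 / 60.1 = 0.3208

0.321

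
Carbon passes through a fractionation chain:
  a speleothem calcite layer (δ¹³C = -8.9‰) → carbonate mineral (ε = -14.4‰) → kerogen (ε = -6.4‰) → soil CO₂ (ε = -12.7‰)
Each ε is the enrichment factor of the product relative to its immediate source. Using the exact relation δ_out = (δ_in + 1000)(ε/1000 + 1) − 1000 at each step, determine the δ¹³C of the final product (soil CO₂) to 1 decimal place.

step 1: δ = (-8.90 + 1000)·(-14.4/1000 + 1) − 1000 = -23.17‰
step 2: δ = (-23.17 + 1000)·(-6.4/1000 + 1) − 1000 = -29.42‰
step 3: δ = (-29.42 + 1000)·(-12.7/1000 + 1) − 1000 = -41.75‰

-41.7‰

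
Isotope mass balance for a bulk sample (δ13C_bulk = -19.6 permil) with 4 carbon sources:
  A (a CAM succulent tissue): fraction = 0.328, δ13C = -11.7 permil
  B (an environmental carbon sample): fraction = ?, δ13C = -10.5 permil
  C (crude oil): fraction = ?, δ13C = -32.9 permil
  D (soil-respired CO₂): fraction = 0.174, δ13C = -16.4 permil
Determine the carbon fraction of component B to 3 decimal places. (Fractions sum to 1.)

0.155

Let f_B and f_C be the unknown fractions; fractions sum to 1 so f_B + f_C = 0.498.
Mass balance: Σ fᵢ·δᵢ = δ_bulk ⇒ f_B·(-10.5) + f_C·(-32.9) = -19.6 − (-6.691) = -12.909
Substitute f_C = 0.498 − f_B:
f_B·(-10.5 − -32.9) = -12.909 − 0.498×(-32.9) = 3.475
f_B = 3.475 / 22.4 = 0.1552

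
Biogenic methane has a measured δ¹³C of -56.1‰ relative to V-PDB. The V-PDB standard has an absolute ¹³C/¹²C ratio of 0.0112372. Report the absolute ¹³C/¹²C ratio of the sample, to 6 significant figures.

0.0106068

R_sample = R_standard × (δ¹³C/1000 + 1)
R_sample = 0.0112372 × (-56.1/1000 + 1) = 0.0112372 × 0.943900
R_sample = 0.0106068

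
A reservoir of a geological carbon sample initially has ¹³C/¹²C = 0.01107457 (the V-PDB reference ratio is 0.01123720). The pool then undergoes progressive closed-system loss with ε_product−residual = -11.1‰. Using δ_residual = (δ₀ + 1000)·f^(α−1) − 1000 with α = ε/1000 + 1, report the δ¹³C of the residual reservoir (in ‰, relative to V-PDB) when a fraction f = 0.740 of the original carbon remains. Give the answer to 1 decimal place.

δ₀ = (0.01107457/0.01123720 − 1)×1000 = (0.985528 − 1)×1000 = -14.472‰
α − 1 = ε/1000 = -0.0111
f^(α−1) = 0.740^(-0.0111) = 1.003348
δ_res = (-14.472 + 1000) × 1.003348 − 1000 = 988.827 − 1000 = -11.17‰

-11.2‰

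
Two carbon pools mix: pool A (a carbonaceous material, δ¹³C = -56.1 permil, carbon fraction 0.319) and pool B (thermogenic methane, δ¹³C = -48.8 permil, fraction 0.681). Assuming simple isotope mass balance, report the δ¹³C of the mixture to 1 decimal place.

-51.1 permil

δ_mix = f_A·δ_A + f_B·δ_B
δ_mix = 0.319 × (-56.1) + 0.681 × (-48.8)
δ_mix = -17.90 + -33.23 = -51.13 permil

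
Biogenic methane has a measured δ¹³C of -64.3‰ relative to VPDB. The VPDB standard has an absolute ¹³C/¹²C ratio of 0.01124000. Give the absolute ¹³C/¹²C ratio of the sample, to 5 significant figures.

R_sample = R_standard × (δ¹³C/1000 + 1)
R_sample = 0.01124000 × (-64.3/1000 + 1) = 0.01124000 × 0.935700
R_sample = 0.0105173

0.010517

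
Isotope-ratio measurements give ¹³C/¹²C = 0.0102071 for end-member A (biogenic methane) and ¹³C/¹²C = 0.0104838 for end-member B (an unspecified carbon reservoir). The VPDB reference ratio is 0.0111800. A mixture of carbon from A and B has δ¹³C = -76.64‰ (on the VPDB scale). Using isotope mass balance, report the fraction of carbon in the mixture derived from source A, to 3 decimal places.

δ_A = (0.0102071/0.0111800 − 1)×1000 = (0.912979 − 1)×1000 = -87.021‰
δ_B = (0.0104838/0.0111800 − 1)×1000 = (0.937728 − 1)×1000 = -62.272‰
f_A = (δ_mix − δ_B)/(δ_A − δ_B) = (-76.64 − (-62.272))/(-87.021 − (-62.272))
f_A = -14.368 / -24.750 = 0.5805

0.581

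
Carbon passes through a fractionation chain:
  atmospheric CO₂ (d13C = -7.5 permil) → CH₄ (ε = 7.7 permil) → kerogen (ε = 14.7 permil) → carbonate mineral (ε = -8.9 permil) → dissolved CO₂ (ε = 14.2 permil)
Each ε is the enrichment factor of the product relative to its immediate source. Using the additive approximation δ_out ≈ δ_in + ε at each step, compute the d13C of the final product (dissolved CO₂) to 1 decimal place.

step 1: δ ≈ -7.5 + (7.7) = 0.2 permil
step 2: δ ≈ 0.2 + (14.7) = 14.9 permil
step 3: δ ≈ 14.9 + (-8.9) = 6.0 permil
step 4: δ ≈ 6.0 + (14.2) = 20.2 permil

20.2 permil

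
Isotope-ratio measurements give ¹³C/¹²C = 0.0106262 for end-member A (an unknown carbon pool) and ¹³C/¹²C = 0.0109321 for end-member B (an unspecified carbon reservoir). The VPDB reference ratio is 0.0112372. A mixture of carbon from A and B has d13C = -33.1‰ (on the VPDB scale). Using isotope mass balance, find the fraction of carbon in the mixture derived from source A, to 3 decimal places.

0.219

δ_A = (0.0106262/0.0112372 − 1)×1000 = (0.945627 − 1)×1000 = -54.373‰
δ_B = (0.0109321/0.0112372 − 1)×1000 = (0.972849 − 1)×1000 = -27.151‰
f_A = (δ_mix − δ_B)/(δ_A − δ_B) = (-33.1 − (-27.151))/(-54.373 − (-27.151))
f_A = -5.949 / -27.222 = 0.2185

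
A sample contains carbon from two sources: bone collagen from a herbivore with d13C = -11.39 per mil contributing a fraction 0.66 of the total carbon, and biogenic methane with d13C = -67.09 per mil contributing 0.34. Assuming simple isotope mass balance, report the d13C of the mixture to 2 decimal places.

δ_mix = f_A·δ_A + f_B·δ_B
δ_mix = 0.66 × (-11.39) + 0.34 × (-67.09)
δ_mix = -7.517 + -22.811 = -30.328 per mil

-30.33 per mil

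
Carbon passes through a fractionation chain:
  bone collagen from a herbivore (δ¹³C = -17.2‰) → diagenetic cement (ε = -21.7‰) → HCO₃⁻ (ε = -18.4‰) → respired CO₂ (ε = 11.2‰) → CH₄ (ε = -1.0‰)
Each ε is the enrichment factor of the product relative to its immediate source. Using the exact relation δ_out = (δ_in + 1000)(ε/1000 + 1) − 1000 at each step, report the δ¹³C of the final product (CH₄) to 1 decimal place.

step 1: δ = (-17.20 + 1000)·(-21.7/1000 + 1) − 1000 = -38.53‰
step 2: δ = (-38.53 + 1000)·(-18.4/1000 + 1) − 1000 = -56.22‰
step 3: δ = (-56.22 + 1000)·(11.2/1000 + 1) − 1000 = -45.65‰
step 4: δ = (-45.65 + 1000)·(-1.0/1000 + 1) − 1000 = -46.60‰

-46.6‰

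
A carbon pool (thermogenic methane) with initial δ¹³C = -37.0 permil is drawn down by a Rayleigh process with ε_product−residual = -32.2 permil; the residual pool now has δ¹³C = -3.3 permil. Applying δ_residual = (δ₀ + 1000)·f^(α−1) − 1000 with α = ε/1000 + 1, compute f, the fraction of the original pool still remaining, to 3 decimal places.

0.344

α − 1 = ε/1000 = -0.0322
(δ_res + 1000)/(δ₀ + 1000) = (-3.3 + 1000)/(-37.0 + 1000) = 996.7/963.0 = 1.034995
f = 1.034995^(1/-0.0322) = exp(ln(1.034995)/-0.0322) = exp(0.03440/-0.0322)
f = exp(-1.0682) = 0.3436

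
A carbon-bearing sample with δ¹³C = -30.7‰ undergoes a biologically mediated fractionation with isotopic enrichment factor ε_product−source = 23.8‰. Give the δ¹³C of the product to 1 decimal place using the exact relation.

-7.6‰

Exactly, δ_product = (δ_source + 1000)·(ε/1000 + 1) − 1000.
δ_product = (-30.7 + 1000) × (23.8/1000 + 1) − 1000
δ_product = -7.63‰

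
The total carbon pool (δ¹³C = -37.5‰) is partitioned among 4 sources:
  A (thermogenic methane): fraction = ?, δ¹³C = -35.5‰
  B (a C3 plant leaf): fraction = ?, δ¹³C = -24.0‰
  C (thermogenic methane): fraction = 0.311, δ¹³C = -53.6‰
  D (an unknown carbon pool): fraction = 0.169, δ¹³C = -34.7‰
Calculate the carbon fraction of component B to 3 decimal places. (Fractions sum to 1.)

0.304

Let f_B and f_A be the unknown fractions; fractions sum to 1 so f_B + f_A = 0.520.
Mass balance: Σ fᵢ·δᵢ = δ_bulk ⇒ f_B·(-24.0) + f_A·(-35.5) = -37.5 − (-22.534) = -14.966
Substitute f_A = 0.520 − f_B:
f_B·(-24.0 − -35.5) = -14.966 − 0.520×(-35.5) = 3.494
f_B = 3.494 / 11.5 = 0.3038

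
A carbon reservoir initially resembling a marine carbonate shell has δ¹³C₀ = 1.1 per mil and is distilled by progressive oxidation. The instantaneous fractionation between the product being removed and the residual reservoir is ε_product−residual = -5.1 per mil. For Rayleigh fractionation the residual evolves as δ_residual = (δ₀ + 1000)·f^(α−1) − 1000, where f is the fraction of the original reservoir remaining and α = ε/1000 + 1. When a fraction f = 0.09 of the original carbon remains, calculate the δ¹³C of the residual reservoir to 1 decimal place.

Rayleigh residual: δ_res = (δ₀ + 1000)·f^(α−1) − 1000
α = ε/1000 + 1 = 0.99490, so α − 1 = -0.00510
f^(α−1) = 0.09^(-0.00510) = 1.012356
δ_res = (1.1 + 1000) × 1.012356 − 1000 = 1013.470 − 1000 = 13.47 per mil

13.5 per mil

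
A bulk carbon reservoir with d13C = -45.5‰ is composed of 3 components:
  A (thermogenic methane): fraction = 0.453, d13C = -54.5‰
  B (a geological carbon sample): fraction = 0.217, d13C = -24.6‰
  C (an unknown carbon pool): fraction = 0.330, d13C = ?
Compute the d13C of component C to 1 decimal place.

Isotope mass balance: δ_bulk = Σ fᵢ·δᵢ.
-45.5 = 0.453×(-54.5) + 0.217×(-24.6) + 0.330×δ_C
0.330·δ_C = -45.5 − (-30.027) = -15.473
δ_C = -15.473 / 0.330 = -46.89‰

-46.9‰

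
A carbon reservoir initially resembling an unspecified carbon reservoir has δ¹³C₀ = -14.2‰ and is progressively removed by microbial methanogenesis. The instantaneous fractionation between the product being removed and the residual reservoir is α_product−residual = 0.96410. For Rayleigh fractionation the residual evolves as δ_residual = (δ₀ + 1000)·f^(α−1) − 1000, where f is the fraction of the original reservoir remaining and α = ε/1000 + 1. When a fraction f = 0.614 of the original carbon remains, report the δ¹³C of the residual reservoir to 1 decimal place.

3.2‰

Rayleigh residual: δ_res = (δ₀ + 1000)·f^(α−1) − 1000
α − 1 = -0.03590
f^(α−1) = 0.614^(-0.03590) = 1.017665
δ_res = (-14.2 + 1000) × 1.017665 − 1000 = 1003.214 − 1000 = 3.21‰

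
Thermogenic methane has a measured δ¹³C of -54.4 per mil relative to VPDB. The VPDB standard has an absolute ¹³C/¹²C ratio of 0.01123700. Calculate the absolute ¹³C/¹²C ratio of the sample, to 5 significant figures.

R_sample = R_standard × (δ¹³C/1000 + 1)
R_sample = 0.01123700 × (-54.4/1000 + 1) = 0.01123700 × 0.945600
R_sample = 0.0106257

0.010626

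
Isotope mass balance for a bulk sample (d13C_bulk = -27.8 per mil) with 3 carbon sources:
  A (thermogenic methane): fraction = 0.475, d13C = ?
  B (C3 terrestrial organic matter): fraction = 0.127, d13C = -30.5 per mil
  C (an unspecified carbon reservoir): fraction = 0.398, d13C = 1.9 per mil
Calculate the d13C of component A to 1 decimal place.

Isotope mass balance: δ_bulk = Σ fᵢ·δᵢ.
-27.8 = 0.475×δ_A + 0.127×(-30.5) + 0.398×(1.9)
0.475·δ_A = -27.8 − (-3.117) = -24.683
δ_A = -24.683 / 0.475 = -51.96 per mil

-52.0 per mil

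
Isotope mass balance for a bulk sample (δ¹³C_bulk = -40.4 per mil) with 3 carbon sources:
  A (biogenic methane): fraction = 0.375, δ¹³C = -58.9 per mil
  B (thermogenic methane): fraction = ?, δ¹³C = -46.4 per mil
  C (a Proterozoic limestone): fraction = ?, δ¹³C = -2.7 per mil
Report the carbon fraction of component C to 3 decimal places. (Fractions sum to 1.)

0.245

Let f_C and f_B be the unknown fractions; fractions sum to 1 so f_C + f_B = 0.625.
Mass balance: Σ fᵢ·δᵢ = δ_bulk ⇒ f_C·(-2.7) + f_B·(-46.4) = -40.4 − (-22.087) = -18.312
Substitute f_B = 0.625 − f_C:
f_C·(-2.7 − -46.4) = -18.312 − 0.625×(-46.4) = 10.688
f_C = 10.688 / 43.7 = 0.2446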